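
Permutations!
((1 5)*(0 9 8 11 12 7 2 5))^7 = ((0 9 8 11 12 7 2 5 1))^7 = (0 5 7 11 9 1 2 12 8)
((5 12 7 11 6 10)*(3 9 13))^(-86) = ((3 9 13)(5 12 7 11 6 10))^(-86) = (3 9 13)(5 6 7)(10 11 12)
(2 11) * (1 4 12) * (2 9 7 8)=(1 4 12)(2 11 9 7 8)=[0, 4, 11, 3, 12, 5, 6, 8, 2, 7, 10, 9, 1]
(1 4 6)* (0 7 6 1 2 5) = (0 7 6 2 5)(1 4) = [7, 4, 5, 3, 1, 0, 2, 6]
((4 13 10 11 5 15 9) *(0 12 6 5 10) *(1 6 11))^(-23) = (0 13 4 9 15 5 6 1 10 11 12)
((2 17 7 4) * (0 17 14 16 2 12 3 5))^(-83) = (0 17 7 4 12 3 5)(2 14 16)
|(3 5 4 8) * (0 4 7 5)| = 4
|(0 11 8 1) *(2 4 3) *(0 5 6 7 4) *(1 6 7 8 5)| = |(0 11 5 7 4 3 2)(6 8)| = 14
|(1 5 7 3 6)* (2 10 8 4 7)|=|(1 5 2 10 8 4 7 3 6)|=9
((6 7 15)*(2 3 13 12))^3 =((2 3 13 12)(6 7 15))^3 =(15)(2 12 13 3)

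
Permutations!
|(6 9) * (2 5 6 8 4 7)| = 7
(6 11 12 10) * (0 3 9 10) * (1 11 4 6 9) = (0 3 1 11 12)(4 6)(9 10) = [3, 11, 2, 1, 6, 5, 4, 7, 8, 10, 9, 12, 0]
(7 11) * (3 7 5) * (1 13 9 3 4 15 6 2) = (1 13 9 3 7 11 5 4 15 6 2) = [0, 13, 1, 7, 15, 4, 2, 11, 8, 3, 10, 5, 12, 9, 14, 6]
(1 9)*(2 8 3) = [0, 9, 8, 2, 4, 5, 6, 7, 3, 1] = (1 9)(2 8 3)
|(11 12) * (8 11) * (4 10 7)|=3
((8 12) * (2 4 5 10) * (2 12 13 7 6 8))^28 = (13)(2 10 4 12 5) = ((2 4 5 10 12)(6 8 13 7))^28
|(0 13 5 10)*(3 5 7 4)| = 7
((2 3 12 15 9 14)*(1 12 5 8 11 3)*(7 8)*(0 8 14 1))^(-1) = (0 2 14 7 5 3 11 8)(1 9 15 12)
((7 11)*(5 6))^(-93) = ((5 6)(7 11))^(-93) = (5 6)(7 11)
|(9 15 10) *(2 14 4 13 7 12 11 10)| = 10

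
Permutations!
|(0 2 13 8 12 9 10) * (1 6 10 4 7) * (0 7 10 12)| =28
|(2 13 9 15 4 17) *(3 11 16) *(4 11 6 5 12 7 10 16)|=|(2 13 9 15 11 4 17)(3 6 5 12 7 10 16)|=7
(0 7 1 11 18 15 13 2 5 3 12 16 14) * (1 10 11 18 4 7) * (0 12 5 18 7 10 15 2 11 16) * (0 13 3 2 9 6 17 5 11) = (0 1 7 15 3 11 4 10 16 14 12 13)(2 18 9 6 17 5) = [1, 7, 18, 11, 10, 2, 17, 15, 8, 6, 16, 4, 13, 0, 12, 3, 14, 5, 9]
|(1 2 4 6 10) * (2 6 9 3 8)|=|(1 6 10)(2 4 9 3 8)|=15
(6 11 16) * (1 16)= (1 16 6 11)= [0, 16, 2, 3, 4, 5, 11, 7, 8, 9, 10, 1, 12, 13, 14, 15, 6]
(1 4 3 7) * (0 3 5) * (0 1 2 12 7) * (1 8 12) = (0 3)(1 4 5 8 12 7 2) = [3, 4, 1, 0, 5, 8, 6, 2, 12, 9, 10, 11, 7]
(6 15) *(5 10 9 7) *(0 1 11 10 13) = (0 1 11 10 9 7 5 13)(6 15) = [1, 11, 2, 3, 4, 13, 15, 5, 8, 7, 9, 10, 12, 0, 14, 6]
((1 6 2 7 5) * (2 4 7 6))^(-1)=((1 2 6 4 7 5))^(-1)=(1 5 7 4 6 2)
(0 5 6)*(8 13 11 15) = [5, 1, 2, 3, 4, 6, 0, 7, 13, 9, 10, 15, 12, 11, 14, 8] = (0 5 6)(8 13 11 15)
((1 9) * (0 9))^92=(0 1 9)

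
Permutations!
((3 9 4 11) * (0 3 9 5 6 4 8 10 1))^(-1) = ((0 3 5 6 4 11 9 8 10 1))^(-1) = (0 1 10 8 9 11 4 6 5 3)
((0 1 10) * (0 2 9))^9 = (0 9 2 10 1)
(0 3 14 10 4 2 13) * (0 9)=(0 3 14 10 4 2 13 9)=[3, 1, 13, 14, 2, 5, 6, 7, 8, 0, 4, 11, 12, 9, 10]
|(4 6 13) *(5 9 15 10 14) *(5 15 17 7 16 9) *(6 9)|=21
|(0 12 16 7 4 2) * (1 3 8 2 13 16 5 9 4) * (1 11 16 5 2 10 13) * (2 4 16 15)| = |(0 12 4 1 3 8 10 13 5 9 16 7 11 15 2)| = 15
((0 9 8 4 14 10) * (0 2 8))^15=(14)(0 9)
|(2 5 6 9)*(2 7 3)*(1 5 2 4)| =|(1 5 6 9 7 3 4)| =7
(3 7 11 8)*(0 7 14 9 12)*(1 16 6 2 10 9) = (0 7 11 8 3 14 1 16 6 2 10 9 12) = [7, 16, 10, 14, 4, 5, 2, 11, 3, 12, 9, 8, 0, 13, 1, 15, 6]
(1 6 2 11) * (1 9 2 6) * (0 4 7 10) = [4, 1, 11, 3, 7, 5, 6, 10, 8, 2, 0, 9] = (0 4 7 10)(2 11 9)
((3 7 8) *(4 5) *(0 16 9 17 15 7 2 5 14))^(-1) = ((0 16 9 17 15 7 8 3 2 5 4 14))^(-1) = (0 14 4 5 2 3 8 7 15 17 9 16)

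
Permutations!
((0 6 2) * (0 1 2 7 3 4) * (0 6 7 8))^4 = ((0 7 3 4 6 8)(1 2))^4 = (0 6 3)(4 7 8)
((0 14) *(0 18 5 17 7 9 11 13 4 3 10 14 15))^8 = ((0 15)(3 10 14 18 5 17 7 9 11 13 4))^8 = (3 11 17 14 4 9 5 10 13 7 18)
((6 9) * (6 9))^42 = (9)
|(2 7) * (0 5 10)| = |(0 5 10)(2 7)| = 6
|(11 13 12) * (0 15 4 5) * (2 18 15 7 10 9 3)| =|(0 7 10 9 3 2 18 15 4 5)(11 13 12)| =30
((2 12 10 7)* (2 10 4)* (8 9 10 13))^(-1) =((2 12 4)(7 13 8 9 10))^(-1) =(2 4 12)(7 10 9 8 13)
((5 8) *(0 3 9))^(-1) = (0 9 3)(5 8) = ((0 3 9)(5 8))^(-1)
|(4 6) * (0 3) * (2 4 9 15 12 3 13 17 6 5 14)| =8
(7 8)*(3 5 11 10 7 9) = (3 5 11 10 7 8 9) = [0, 1, 2, 5, 4, 11, 6, 8, 9, 3, 7, 10]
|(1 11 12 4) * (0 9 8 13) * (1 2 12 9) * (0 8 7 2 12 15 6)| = |(0 1 11 9 7 2 15 6)(4 12)(8 13)| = 8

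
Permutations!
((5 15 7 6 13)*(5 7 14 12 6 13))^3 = (5 12 15 6 14)(7 13)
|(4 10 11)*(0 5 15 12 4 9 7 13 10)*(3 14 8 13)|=40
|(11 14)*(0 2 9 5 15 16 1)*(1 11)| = |(0 2 9 5 15 16 11 14 1)| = 9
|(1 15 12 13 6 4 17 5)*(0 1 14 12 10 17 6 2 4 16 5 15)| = |(0 1)(2 4 6 16 5 14 12 13)(10 17 15)| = 24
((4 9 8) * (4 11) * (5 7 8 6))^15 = (4 9 6 5 7 8 11)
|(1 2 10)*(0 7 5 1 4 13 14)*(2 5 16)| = |(0 7 16 2 10 4 13 14)(1 5)| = 8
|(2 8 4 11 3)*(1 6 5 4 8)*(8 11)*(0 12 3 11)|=9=|(0 12 3 2 1 6 5 4 8)|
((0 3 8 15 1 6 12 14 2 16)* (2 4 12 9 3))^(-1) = ((0 2 16)(1 6 9 3 8 15)(4 12 14))^(-1) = (0 16 2)(1 15 8 3 9 6)(4 14 12)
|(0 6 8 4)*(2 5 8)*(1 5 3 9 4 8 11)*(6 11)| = 9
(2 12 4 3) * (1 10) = (1 10)(2 12 4 3) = [0, 10, 12, 2, 3, 5, 6, 7, 8, 9, 1, 11, 4]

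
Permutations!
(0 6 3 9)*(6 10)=(0 10 6 3 9)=[10, 1, 2, 9, 4, 5, 3, 7, 8, 0, 6]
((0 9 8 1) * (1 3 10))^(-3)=((0 9 8 3 10 1))^(-3)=(0 3)(1 8)(9 10)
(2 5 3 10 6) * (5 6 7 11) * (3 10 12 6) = (2 3 12 6)(5 10 7 11) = [0, 1, 3, 12, 4, 10, 2, 11, 8, 9, 7, 5, 6]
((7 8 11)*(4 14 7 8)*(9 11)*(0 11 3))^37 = ((0 11 8 9 3)(4 14 7))^37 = (0 8 3 11 9)(4 14 7)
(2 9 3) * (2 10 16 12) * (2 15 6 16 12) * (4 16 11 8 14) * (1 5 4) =[0, 5, 9, 10, 16, 4, 11, 7, 14, 3, 12, 8, 15, 13, 1, 6, 2] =(1 5 4 16 2 9 3 10 12 15 6 11 8 14)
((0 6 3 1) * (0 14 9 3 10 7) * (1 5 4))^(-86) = (0 10)(1 5 9)(3 14 4)(6 7) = ((0 6 10 7)(1 14 9 3 5 4))^(-86)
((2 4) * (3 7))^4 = ((2 4)(3 7))^4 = (7)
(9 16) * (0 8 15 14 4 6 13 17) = (0 8 15 14 4 6 13 17)(9 16) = [8, 1, 2, 3, 6, 5, 13, 7, 15, 16, 10, 11, 12, 17, 4, 14, 9, 0]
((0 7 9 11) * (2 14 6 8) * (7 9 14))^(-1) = (0 11 9)(2 8 6 14 7) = ((0 9 11)(2 7 14 6 8))^(-1)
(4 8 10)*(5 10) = (4 8 5 10) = [0, 1, 2, 3, 8, 10, 6, 7, 5, 9, 4]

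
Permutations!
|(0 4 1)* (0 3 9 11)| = 6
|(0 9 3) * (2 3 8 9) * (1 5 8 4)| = |(0 2 3)(1 5 8 9 4)| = 15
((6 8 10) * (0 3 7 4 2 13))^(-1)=((0 3 7 4 2 13)(6 8 10))^(-1)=(0 13 2 4 7 3)(6 10 8)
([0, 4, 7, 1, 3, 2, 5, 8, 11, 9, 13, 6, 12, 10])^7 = (1 4 3)(2 7 8 11 6 5)(10 13)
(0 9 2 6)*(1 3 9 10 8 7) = (0 10 8 7 1 3 9 2 6) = [10, 3, 6, 9, 4, 5, 0, 1, 7, 2, 8]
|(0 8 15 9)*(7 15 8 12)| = |(0 12 7 15 9)| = 5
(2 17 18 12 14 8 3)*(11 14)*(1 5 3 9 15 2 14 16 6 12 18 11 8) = (18)(1 5 3 14)(2 17 11 16 6 12 8 9 15) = [0, 5, 17, 14, 4, 3, 12, 7, 9, 15, 10, 16, 8, 13, 1, 2, 6, 11, 18]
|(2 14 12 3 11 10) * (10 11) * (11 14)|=|(2 11 14 12 3 10)|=6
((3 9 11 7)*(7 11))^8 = (11)(3 7 9)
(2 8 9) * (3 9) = (2 8 3 9) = [0, 1, 8, 9, 4, 5, 6, 7, 3, 2]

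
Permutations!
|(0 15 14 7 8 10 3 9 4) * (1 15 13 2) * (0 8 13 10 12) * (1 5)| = |(0 10 3 9 4 8 12)(1 15 14 7 13 2 5)| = 7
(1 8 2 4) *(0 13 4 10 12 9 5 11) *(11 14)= [13, 8, 10, 3, 1, 14, 6, 7, 2, 5, 12, 0, 9, 4, 11]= (0 13 4 1 8 2 10 12 9 5 14 11)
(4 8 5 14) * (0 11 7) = (0 11 7)(4 8 5 14) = [11, 1, 2, 3, 8, 14, 6, 0, 5, 9, 10, 7, 12, 13, 4]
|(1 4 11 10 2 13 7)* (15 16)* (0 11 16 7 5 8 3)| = |(0 11 10 2 13 5 8 3)(1 4 16 15 7)| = 40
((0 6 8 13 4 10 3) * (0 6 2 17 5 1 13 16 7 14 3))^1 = ((0 2 17 5 1 13 4 10)(3 6 8 16 7 14))^1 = (0 2 17 5 1 13 4 10)(3 6 8 16 7 14)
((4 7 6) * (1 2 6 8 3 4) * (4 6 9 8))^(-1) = ((1 2 9 8 3 6)(4 7))^(-1) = (1 6 3 8 9 2)(4 7)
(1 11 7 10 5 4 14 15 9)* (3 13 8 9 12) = (1 11 7 10 5 4 14 15 12 3 13 8 9) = [0, 11, 2, 13, 14, 4, 6, 10, 9, 1, 5, 7, 3, 8, 15, 12]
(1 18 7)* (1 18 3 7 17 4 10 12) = (1 3 7 18 17 4 10 12) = [0, 3, 2, 7, 10, 5, 6, 18, 8, 9, 12, 11, 1, 13, 14, 15, 16, 4, 17]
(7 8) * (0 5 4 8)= (0 5 4 8 7)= [5, 1, 2, 3, 8, 4, 6, 0, 7]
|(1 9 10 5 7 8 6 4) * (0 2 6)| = |(0 2 6 4 1 9 10 5 7 8)| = 10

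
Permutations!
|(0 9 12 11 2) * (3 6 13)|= |(0 9 12 11 2)(3 6 13)|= 15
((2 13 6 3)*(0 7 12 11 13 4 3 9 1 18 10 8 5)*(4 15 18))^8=(0 4)(1 5)(2 12)(3 7)(6 10)(8 9)(11 15)(13 18)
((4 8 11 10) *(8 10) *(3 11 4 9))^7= (3 11 8 4 10 9)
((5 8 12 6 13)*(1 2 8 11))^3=(1 12 5 2 6 11 8 13)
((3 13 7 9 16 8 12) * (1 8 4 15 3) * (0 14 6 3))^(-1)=((0 14 6 3 13 7 9 16 4 15)(1 8 12))^(-1)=(0 15 4 16 9 7 13 3 6 14)(1 12 8)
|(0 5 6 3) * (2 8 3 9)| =7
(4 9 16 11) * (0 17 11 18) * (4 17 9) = (0 9 16 18)(11 17) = [9, 1, 2, 3, 4, 5, 6, 7, 8, 16, 10, 17, 12, 13, 14, 15, 18, 11, 0]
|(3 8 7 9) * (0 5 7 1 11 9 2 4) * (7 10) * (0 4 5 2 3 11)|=8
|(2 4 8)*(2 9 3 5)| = 6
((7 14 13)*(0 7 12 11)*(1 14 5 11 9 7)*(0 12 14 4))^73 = ((0 1 4)(5 11 12 9 7)(13 14))^73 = (0 1 4)(5 9 11 7 12)(13 14)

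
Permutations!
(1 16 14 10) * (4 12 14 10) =(1 16 10)(4 12 14) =[0, 16, 2, 3, 12, 5, 6, 7, 8, 9, 1, 11, 14, 13, 4, 15, 10]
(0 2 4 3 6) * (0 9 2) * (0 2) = (0 2 4 3 6 9) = [2, 1, 4, 6, 3, 5, 9, 7, 8, 0]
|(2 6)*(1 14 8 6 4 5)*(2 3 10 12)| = 10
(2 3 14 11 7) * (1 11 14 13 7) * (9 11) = (14)(1 9 11)(2 3 13 7) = [0, 9, 3, 13, 4, 5, 6, 2, 8, 11, 10, 1, 12, 7, 14]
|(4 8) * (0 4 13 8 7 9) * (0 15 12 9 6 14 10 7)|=|(0 4)(6 14 10 7)(8 13)(9 15 12)|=12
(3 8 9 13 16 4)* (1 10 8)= (1 10 8 9 13 16 4 3)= [0, 10, 2, 1, 3, 5, 6, 7, 9, 13, 8, 11, 12, 16, 14, 15, 4]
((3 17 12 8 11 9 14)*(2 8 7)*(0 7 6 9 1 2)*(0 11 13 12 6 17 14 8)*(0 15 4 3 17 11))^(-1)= ((0 7)(1 2 15 4 3 14 17 6 9 8 13 12 11))^(-1)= (0 7)(1 11 12 13 8 9 6 17 14 3 4 15 2)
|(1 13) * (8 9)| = |(1 13)(8 9)| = 2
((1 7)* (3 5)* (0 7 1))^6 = (7)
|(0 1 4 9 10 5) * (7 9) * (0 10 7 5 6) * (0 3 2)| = |(0 1 4 5 10 6 3 2)(7 9)| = 8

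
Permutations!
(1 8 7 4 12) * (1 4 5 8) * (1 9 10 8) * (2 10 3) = (1 9 3 2 10 8 7 5)(4 12) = [0, 9, 10, 2, 12, 1, 6, 5, 7, 3, 8, 11, 4]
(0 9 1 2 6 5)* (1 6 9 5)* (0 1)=(0 5 1 2 9 6)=[5, 2, 9, 3, 4, 1, 0, 7, 8, 6]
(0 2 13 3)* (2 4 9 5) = (0 4 9 5 2 13 3) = [4, 1, 13, 0, 9, 2, 6, 7, 8, 5, 10, 11, 12, 3]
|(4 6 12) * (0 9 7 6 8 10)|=|(0 9 7 6 12 4 8 10)|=8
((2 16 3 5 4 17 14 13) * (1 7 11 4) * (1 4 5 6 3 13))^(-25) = ((1 7 11 5 4 17 14)(2 16 13)(3 6))^(-25) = (1 5 14 11 17 7 4)(2 13 16)(3 6)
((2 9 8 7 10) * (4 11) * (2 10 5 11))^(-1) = (2 4 11 5 7 8 9)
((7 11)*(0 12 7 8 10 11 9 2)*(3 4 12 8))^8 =(0 9 12 3 10)(2 7 4 11 8)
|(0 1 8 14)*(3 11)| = 4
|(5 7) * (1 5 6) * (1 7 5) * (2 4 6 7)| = 3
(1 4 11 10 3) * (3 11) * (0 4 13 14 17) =[4, 13, 2, 1, 3, 5, 6, 7, 8, 9, 11, 10, 12, 14, 17, 15, 16, 0] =(0 4 3 1 13 14 17)(10 11)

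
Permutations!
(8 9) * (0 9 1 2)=(0 9 8 1 2)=[9, 2, 0, 3, 4, 5, 6, 7, 1, 8]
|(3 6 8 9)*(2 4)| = 4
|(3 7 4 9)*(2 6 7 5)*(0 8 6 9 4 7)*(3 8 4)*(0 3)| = 6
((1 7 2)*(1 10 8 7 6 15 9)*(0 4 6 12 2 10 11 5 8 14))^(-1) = ((0 4 6 15 9 1 12 2 11 5 8 7 10 14))^(-1) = (0 14 10 7 8 5 11 2 12 1 9 15 6 4)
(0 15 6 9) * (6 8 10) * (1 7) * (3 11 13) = (0 15 8 10 6 9)(1 7)(3 11 13) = [15, 7, 2, 11, 4, 5, 9, 1, 10, 0, 6, 13, 12, 3, 14, 8]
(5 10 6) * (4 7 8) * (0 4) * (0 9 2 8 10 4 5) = (0 5 4 7 10 6)(2 8 9) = [5, 1, 8, 3, 7, 4, 0, 10, 9, 2, 6]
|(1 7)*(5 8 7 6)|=5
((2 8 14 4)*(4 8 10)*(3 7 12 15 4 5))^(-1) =(2 4 15 12 7 3 5 10)(8 14)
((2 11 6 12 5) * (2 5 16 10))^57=((2 11 6 12 16 10))^57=(2 12)(6 10)(11 16)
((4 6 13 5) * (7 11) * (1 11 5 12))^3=(1 5 13 11 4 12 7 6)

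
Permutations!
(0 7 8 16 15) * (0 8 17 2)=(0 7 17 2)(8 16 15)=[7, 1, 0, 3, 4, 5, 6, 17, 16, 9, 10, 11, 12, 13, 14, 8, 15, 2]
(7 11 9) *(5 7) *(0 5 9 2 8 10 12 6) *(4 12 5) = (0 4 12 6)(2 8 10 5 7 11) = [4, 1, 8, 3, 12, 7, 0, 11, 10, 9, 5, 2, 6]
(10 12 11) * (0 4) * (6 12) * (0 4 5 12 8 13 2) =[5, 1, 0, 3, 4, 12, 8, 7, 13, 9, 6, 10, 11, 2] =(0 5 12 11 10 6 8 13 2)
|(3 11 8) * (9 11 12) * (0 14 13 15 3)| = 9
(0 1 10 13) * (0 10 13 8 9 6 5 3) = [1, 13, 2, 0, 4, 3, 5, 7, 9, 6, 8, 11, 12, 10] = (0 1 13 10 8 9 6 5 3)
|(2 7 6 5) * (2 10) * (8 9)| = 10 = |(2 7 6 5 10)(8 9)|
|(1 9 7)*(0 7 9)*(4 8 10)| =3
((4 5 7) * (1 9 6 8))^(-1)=((1 9 6 8)(4 5 7))^(-1)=(1 8 6 9)(4 7 5)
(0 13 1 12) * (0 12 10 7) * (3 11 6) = (0 13 1 10 7)(3 11 6) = [13, 10, 2, 11, 4, 5, 3, 0, 8, 9, 7, 6, 12, 1]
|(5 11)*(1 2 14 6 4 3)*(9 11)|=6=|(1 2 14 6 4 3)(5 9 11)|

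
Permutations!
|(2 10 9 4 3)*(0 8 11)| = |(0 8 11)(2 10 9 4 3)| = 15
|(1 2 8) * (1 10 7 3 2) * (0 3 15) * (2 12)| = |(0 3 12 2 8 10 7 15)| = 8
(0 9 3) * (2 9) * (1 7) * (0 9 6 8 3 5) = (0 2 6 8 3 9 5)(1 7) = [2, 7, 6, 9, 4, 0, 8, 1, 3, 5]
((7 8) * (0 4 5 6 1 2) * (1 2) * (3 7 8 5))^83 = (8)(0 2 6 5 7 3 4)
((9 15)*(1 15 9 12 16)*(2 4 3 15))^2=(1 4 15 16 2 3 12)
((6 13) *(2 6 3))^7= (2 3 13 6)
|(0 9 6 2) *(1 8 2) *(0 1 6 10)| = 3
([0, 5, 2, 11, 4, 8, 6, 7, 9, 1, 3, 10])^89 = [0, 5, 2, 10, 4, 8, 6, 7, 9, 1, 11, 3]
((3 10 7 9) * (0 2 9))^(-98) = ((0 2 9 3 10 7))^(-98) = (0 10 9)(2 7 3)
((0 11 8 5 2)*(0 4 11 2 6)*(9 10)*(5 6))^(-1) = ((0 2 4 11 8 6)(9 10))^(-1) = (0 6 8 11 4 2)(9 10)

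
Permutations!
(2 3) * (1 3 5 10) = (1 3 2 5 10) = [0, 3, 5, 2, 4, 10, 6, 7, 8, 9, 1]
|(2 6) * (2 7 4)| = 4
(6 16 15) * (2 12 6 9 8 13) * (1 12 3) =[0, 12, 3, 1, 4, 5, 16, 7, 13, 8, 10, 11, 6, 2, 14, 9, 15] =(1 12 6 16 15 9 8 13 2 3)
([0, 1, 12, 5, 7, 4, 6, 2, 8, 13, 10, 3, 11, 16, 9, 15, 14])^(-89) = [0, 1, 11, 4, 2, 7, 6, 12, 8, 14, 10, 5, 3, 9, 16, 15, 13]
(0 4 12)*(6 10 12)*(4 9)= (0 9 4 6 10 12)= [9, 1, 2, 3, 6, 5, 10, 7, 8, 4, 12, 11, 0]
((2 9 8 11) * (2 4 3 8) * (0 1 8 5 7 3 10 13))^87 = (0 11 13 8 10 1 4)(2 9)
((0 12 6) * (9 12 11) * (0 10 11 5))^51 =((0 5)(6 10 11 9 12))^51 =(0 5)(6 10 11 9 12)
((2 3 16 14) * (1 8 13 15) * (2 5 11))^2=((1 8 13 15)(2 3 16 14 5 11))^2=(1 13)(2 16 5)(3 14 11)(8 15)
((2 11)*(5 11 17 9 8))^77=((2 17 9 8 5 11))^77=(2 11 5 8 9 17)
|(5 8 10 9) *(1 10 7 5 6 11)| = |(1 10 9 6 11)(5 8 7)| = 15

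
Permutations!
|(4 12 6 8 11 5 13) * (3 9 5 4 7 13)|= |(3 9 5)(4 12 6 8 11)(7 13)|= 30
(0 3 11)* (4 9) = [3, 1, 2, 11, 9, 5, 6, 7, 8, 4, 10, 0] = (0 3 11)(4 9)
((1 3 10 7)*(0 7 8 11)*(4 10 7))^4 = (0 11 8 10 4)(1 3 7)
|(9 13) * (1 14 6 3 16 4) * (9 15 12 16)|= |(1 14 6 3 9 13 15 12 16 4)|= 10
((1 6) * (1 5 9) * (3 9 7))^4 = (1 3 5)(6 9 7)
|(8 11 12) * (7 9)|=6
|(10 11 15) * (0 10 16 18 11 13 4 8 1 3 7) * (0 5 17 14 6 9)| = |(0 10 13 4 8 1 3 7 5 17 14 6 9)(11 15 16 18)| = 52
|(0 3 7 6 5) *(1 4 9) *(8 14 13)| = |(0 3 7 6 5)(1 4 9)(8 14 13)| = 15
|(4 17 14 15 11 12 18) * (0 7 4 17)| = 6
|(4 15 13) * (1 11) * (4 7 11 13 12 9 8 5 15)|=20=|(1 13 7 11)(5 15 12 9 8)|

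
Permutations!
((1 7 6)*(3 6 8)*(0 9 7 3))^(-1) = (0 8 7 9)(1 6 3)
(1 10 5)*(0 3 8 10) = (0 3 8 10 5 1) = [3, 0, 2, 8, 4, 1, 6, 7, 10, 9, 5]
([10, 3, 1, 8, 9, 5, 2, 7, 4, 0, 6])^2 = (0 6 1 8 9 10 2 3 4)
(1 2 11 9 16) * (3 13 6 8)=(1 2 11 9 16)(3 13 6 8)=[0, 2, 11, 13, 4, 5, 8, 7, 3, 16, 10, 9, 12, 6, 14, 15, 1]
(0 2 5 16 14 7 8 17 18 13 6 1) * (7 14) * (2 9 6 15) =[9, 0, 5, 3, 4, 16, 1, 8, 17, 6, 10, 11, 12, 15, 14, 2, 7, 18, 13] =(0 9 6 1)(2 5 16 7 8 17 18 13 15)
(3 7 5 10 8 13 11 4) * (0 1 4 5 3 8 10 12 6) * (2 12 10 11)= [1, 4, 12, 7, 8, 10, 0, 3, 13, 9, 11, 5, 6, 2]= (0 1 4 8 13 2 12 6)(3 7)(5 10 11)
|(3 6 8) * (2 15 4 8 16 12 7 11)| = |(2 15 4 8 3 6 16 12 7 11)| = 10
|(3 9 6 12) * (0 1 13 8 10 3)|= 9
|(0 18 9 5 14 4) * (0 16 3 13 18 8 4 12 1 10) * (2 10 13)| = |(0 8 4 16 3 2 10)(1 13 18 9 5 14 12)| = 7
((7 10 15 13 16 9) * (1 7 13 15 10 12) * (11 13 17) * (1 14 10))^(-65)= (17)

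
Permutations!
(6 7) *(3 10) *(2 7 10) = (2 7 6 10 3) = [0, 1, 7, 2, 4, 5, 10, 6, 8, 9, 3]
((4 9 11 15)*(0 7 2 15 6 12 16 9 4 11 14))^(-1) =((0 7 2 15 11 6 12 16 9 14))^(-1) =(0 14 9 16 12 6 11 15 2 7)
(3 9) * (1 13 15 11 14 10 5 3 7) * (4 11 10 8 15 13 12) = (1 12 4 11 14 8 15 10 5 3 9 7) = [0, 12, 2, 9, 11, 3, 6, 1, 15, 7, 5, 14, 4, 13, 8, 10]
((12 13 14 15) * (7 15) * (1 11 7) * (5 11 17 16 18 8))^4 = ((1 17 16 18 8 5 11 7 15 12 13 14))^4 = (1 8 15)(5 12 17)(7 14 18)(11 13 16)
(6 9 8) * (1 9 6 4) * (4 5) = (1 9 8 5 4) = [0, 9, 2, 3, 1, 4, 6, 7, 5, 8]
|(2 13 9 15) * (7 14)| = 4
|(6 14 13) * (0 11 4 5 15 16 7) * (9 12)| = |(0 11 4 5 15 16 7)(6 14 13)(9 12)| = 42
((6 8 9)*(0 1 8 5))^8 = (0 8 6)(1 9 5) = ((0 1 8 9 6 5))^8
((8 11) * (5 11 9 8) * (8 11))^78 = (5 9)(8 11)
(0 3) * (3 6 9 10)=(0 6 9 10 3)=[6, 1, 2, 0, 4, 5, 9, 7, 8, 10, 3]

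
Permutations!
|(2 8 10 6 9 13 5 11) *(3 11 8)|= 6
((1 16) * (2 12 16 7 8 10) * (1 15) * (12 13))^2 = ((1 7 8 10 2 13 12 16 15))^2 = (1 8 2 12 15 7 10 13 16)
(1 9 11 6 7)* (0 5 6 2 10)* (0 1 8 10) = [5, 9, 0, 3, 4, 6, 7, 8, 10, 11, 1, 2] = (0 5 6 7 8 10 1 9 11 2)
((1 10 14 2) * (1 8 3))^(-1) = (1 3 8 2 14 10)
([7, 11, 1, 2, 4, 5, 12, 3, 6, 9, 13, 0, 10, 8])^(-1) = (0 11 1 2 3 7)(6 8 13 10 12)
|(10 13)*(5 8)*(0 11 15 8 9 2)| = |(0 11 15 8 5 9 2)(10 13)| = 14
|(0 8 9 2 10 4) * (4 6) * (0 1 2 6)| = 8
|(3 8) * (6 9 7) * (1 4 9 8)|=7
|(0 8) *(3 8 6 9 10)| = 6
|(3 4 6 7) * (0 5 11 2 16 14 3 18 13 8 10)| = 14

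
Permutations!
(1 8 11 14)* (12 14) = (1 8 11 12 14) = [0, 8, 2, 3, 4, 5, 6, 7, 11, 9, 10, 12, 14, 13, 1]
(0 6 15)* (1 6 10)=(0 10 1 6 15)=[10, 6, 2, 3, 4, 5, 15, 7, 8, 9, 1, 11, 12, 13, 14, 0]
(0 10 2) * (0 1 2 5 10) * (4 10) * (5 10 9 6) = (10)(1 2)(4 9 6 5) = [0, 2, 1, 3, 9, 4, 5, 7, 8, 6, 10]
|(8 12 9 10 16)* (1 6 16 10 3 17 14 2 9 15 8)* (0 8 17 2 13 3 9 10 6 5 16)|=33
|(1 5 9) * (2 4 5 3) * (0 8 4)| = |(0 8 4 5 9 1 3 2)| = 8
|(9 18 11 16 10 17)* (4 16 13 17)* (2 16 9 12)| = 10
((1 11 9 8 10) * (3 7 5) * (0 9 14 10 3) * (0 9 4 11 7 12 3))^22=(0 11 10 7 9)(1 5 8 4 14)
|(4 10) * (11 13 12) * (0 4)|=|(0 4 10)(11 13 12)|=3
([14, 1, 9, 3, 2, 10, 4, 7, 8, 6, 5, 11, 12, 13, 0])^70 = [0, 1, 6, 3, 9, 5, 2, 7, 8, 4, 10, 11, 12, 13, 14]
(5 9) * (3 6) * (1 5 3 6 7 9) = (1 5)(3 7 9) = [0, 5, 2, 7, 4, 1, 6, 9, 8, 3]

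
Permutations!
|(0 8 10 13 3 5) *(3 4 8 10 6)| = 8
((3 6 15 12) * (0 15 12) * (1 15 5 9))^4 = (0 15 1 9 5)(3 6 12)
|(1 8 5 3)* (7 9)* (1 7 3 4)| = 12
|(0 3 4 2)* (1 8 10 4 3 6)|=|(0 6 1 8 10 4 2)|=7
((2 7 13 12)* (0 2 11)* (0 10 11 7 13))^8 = ((0 2 13 12 7)(10 11))^8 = (0 12 2 7 13)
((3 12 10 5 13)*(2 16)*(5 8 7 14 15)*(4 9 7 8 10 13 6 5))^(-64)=((2 16)(3 12 13)(4 9 7 14 15)(5 6))^(-64)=(16)(3 13 12)(4 9 7 14 15)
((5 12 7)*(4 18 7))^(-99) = (4 18 7 5 12)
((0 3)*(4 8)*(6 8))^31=((0 3)(4 6 8))^31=(0 3)(4 6 8)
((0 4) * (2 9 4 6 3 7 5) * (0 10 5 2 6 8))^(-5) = (0 8)(2 10 3 9 5 7 4 6)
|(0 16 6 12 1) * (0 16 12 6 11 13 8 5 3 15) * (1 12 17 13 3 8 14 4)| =|(0 17 13 14 4 1 16 11 3 15)(5 8)| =10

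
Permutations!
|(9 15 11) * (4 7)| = 6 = |(4 7)(9 15 11)|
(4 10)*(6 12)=(4 10)(6 12)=[0, 1, 2, 3, 10, 5, 12, 7, 8, 9, 4, 11, 6]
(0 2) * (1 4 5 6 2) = (0 1 4 5 6 2) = [1, 4, 0, 3, 5, 6, 2]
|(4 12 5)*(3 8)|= |(3 8)(4 12 5)|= 6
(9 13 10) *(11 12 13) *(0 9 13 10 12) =[9, 1, 2, 3, 4, 5, 6, 7, 8, 11, 13, 0, 10, 12] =(0 9 11)(10 13 12)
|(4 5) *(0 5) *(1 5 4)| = |(0 4)(1 5)| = 2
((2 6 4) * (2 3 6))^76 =(3 6 4)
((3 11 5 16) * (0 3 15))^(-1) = (0 15 16 5 11 3)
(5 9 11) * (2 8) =[0, 1, 8, 3, 4, 9, 6, 7, 2, 11, 10, 5] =(2 8)(5 9 11)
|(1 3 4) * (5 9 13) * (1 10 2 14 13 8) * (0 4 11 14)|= 8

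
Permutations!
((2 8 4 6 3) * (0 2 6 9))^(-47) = ((0 2 8 4 9)(3 6))^(-47) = (0 4 2 9 8)(3 6)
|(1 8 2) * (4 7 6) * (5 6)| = 12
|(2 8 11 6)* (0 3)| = |(0 3)(2 8 11 6)| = 4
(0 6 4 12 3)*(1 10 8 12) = (0 6 4 1 10 8 12 3) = [6, 10, 2, 0, 1, 5, 4, 7, 12, 9, 8, 11, 3]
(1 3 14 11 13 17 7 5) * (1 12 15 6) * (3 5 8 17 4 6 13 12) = (1 5 3 14 11 12 15 13 4 6)(7 8 17) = [0, 5, 2, 14, 6, 3, 1, 8, 17, 9, 10, 12, 15, 4, 11, 13, 16, 7]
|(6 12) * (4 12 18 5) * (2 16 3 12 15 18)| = |(2 16 3 12 6)(4 15 18 5)| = 20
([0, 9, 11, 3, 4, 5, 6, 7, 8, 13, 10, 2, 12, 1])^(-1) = [0, 13, 11, 3, 4, 5, 6, 7, 8, 1, 10, 2, 12, 9]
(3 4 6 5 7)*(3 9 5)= (3 4 6)(5 7 9)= [0, 1, 2, 4, 6, 7, 3, 9, 8, 5]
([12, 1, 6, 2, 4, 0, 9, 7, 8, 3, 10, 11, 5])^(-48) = (12)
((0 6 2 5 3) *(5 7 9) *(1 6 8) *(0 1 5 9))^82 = ((9)(0 8 5 3 1 6 2 7))^82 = (9)(0 5 1 2)(3 6 7 8)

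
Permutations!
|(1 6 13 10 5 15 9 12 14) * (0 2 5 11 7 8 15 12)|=14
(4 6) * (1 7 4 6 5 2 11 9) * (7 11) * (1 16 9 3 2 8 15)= (1 11 3 2 7 4 5 8 15)(9 16)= [0, 11, 7, 2, 5, 8, 6, 4, 15, 16, 10, 3, 12, 13, 14, 1, 9]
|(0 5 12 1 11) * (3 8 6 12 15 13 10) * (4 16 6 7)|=14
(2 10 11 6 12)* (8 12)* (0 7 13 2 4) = [7, 1, 10, 3, 0, 5, 8, 13, 12, 9, 11, 6, 4, 2] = (0 7 13 2 10 11 6 8 12 4)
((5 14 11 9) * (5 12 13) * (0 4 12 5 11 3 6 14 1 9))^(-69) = (14)(0 4 12 13 11)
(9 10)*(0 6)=(0 6)(9 10)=[6, 1, 2, 3, 4, 5, 0, 7, 8, 10, 9]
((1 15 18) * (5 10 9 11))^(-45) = (18)(5 11 9 10)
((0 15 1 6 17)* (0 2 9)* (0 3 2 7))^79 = (0 15 1 6 17 7)(2 9 3)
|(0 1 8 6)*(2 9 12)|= |(0 1 8 6)(2 9 12)|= 12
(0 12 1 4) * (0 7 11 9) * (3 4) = (0 12 1 3 4 7 11 9) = [12, 3, 2, 4, 7, 5, 6, 11, 8, 0, 10, 9, 1]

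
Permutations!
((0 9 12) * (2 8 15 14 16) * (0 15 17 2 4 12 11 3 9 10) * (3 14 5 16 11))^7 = (0 10)(2 8 17)(3 9)(4 15 16 12 5)(11 14)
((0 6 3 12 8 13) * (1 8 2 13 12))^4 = ((0 6 3 1 8 12 2 13))^4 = (0 8)(1 13)(2 3)(6 12)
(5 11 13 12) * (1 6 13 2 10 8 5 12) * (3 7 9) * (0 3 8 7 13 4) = [3, 6, 10, 13, 0, 11, 4, 9, 5, 8, 7, 2, 12, 1] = (0 3 13 1 6 4)(2 10 7 9 8 5 11)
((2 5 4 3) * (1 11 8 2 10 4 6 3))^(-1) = ((1 11 8 2 5 6 3 10 4))^(-1) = (1 4 10 3 6 5 2 8 11)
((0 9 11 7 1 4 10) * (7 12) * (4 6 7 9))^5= ((0 4 10)(1 6 7)(9 11 12))^5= (0 10 4)(1 7 6)(9 12 11)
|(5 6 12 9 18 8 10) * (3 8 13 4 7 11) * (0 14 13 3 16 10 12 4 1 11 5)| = 140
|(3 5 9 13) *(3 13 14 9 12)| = 6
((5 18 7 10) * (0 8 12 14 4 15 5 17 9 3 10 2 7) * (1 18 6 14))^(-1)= ((0 8 12 1 18)(2 7)(3 10 17 9)(4 15 5 6 14))^(-1)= (0 18 1 12 8)(2 7)(3 9 17 10)(4 14 6 5 15)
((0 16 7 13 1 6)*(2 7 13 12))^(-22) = ((0 16 13 1 6)(2 7 12))^(-22) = (0 1 16 6 13)(2 12 7)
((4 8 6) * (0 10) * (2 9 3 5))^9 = ((0 10)(2 9 3 5)(4 8 6))^9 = (0 10)(2 9 3 5)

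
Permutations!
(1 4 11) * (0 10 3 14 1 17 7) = (0 10 3 14 1 4 11 17 7) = [10, 4, 2, 14, 11, 5, 6, 0, 8, 9, 3, 17, 12, 13, 1, 15, 16, 7]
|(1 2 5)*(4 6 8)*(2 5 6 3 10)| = 6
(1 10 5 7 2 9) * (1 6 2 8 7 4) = (1 10 5 4)(2 9 6)(7 8) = [0, 10, 9, 3, 1, 4, 2, 8, 7, 6, 5]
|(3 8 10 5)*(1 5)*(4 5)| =6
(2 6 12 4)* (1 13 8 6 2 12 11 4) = (1 13 8 6 11 4 12) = [0, 13, 2, 3, 12, 5, 11, 7, 6, 9, 10, 4, 1, 8]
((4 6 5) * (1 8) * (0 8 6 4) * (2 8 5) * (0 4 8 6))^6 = ((0 5 4 8 1)(2 6))^6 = (0 5 4 8 1)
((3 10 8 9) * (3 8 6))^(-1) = (3 6 10)(8 9)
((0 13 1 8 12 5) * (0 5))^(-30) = ((0 13 1 8 12))^(-30) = (13)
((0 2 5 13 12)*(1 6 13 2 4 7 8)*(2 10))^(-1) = ((0 4 7 8 1 6 13 12)(2 5 10))^(-1) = (0 12 13 6 1 8 7 4)(2 10 5)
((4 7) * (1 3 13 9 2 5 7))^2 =(1 13 2 7)(3 9 5 4)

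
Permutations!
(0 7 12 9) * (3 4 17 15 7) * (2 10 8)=[3, 1, 10, 4, 17, 5, 6, 12, 2, 0, 8, 11, 9, 13, 14, 7, 16, 15]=(0 3 4 17 15 7 12 9)(2 10 8)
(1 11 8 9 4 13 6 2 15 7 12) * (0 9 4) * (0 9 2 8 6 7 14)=(0 2 15 14)(1 11 6 8 4 13 7 12)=[2, 11, 15, 3, 13, 5, 8, 12, 4, 9, 10, 6, 1, 7, 0, 14]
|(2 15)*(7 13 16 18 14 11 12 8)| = 8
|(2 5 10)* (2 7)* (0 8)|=4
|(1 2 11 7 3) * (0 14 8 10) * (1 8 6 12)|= |(0 14 6 12 1 2 11 7 3 8 10)|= 11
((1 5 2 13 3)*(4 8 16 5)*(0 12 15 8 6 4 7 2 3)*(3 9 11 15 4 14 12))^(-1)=(0 13 2 7 1 3)(4 12 14 6)(5 16 8 15 11 9)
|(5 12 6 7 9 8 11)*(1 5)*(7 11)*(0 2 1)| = |(0 2 1 5 12 6 11)(7 9 8)| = 21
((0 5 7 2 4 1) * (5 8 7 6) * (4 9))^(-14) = ((0 8 7 2 9 4 1)(5 6))^(-14) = (9)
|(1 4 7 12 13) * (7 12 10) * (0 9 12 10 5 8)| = |(0 9 12 13 1 4 10 7 5 8)| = 10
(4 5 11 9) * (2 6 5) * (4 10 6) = [0, 1, 4, 3, 2, 11, 5, 7, 8, 10, 6, 9] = (2 4)(5 11 9 10 6)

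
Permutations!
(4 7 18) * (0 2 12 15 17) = [2, 1, 12, 3, 7, 5, 6, 18, 8, 9, 10, 11, 15, 13, 14, 17, 16, 0, 4] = (0 2 12 15 17)(4 7 18)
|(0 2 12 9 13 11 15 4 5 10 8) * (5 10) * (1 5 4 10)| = 9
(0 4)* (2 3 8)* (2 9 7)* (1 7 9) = (9)(0 4)(1 7 2 3 8) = [4, 7, 3, 8, 0, 5, 6, 2, 1, 9]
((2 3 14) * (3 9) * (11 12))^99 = (2 14 3 9)(11 12)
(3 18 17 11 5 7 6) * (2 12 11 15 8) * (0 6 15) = (0 6 3 18 17)(2 12 11 5 7 15 8) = [6, 1, 12, 18, 4, 7, 3, 15, 2, 9, 10, 5, 11, 13, 14, 8, 16, 0, 17]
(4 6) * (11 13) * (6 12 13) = (4 12 13 11 6) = [0, 1, 2, 3, 12, 5, 4, 7, 8, 9, 10, 6, 13, 11]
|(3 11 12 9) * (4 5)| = |(3 11 12 9)(4 5)| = 4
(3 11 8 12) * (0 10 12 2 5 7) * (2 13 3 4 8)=(0 10 12 4 8 13 3 11 2 5 7)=[10, 1, 5, 11, 8, 7, 6, 0, 13, 9, 12, 2, 4, 3]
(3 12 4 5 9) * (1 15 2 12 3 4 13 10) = (1 15 2 12 13 10)(4 5 9) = [0, 15, 12, 3, 5, 9, 6, 7, 8, 4, 1, 11, 13, 10, 14, 2]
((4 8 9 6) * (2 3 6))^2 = (2 6 8)(3 4 9)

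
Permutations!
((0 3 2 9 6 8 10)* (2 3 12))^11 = ((0 12 2 9 6 8 10))^11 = (0 6 12 8 2 10 9)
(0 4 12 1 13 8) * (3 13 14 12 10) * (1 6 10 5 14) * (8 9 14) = (0 4 5 8)(3 13 9 14 12 6 10) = [4, 1, 2, 13, 5, 8, 10, 7, 0, 14, 3, 11, 6, 9, 12]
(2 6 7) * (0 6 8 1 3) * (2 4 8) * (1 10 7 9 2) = (0 6 9 2 1 3)(4 8 10 7) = [6, 3, 1, 0, 8, 5, 9, 4, 10, 2, 7]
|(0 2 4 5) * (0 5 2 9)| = 2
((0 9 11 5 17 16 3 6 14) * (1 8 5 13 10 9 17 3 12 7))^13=(0 16 7 8 3 14 17 12 1 5 6)(9 11 13 10)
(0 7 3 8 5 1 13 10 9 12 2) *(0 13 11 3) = [7, 11, 13, 8, 4, 1, 6, 0, 5, 12, 9, 3, 2, 10] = (0 7)(1 11 3 8 5)(2 13 10 9 12)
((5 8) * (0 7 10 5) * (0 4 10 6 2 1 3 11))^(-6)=((0 7 6 2 1 3 11)(4 10 5 8))^(-6)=(0 7 6 2 1 3 11)(4 5)(8 10)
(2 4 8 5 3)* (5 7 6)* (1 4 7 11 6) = (1 4 8 11 6 5 3 2 7) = [0, 4, 7, 2, 8, 3, 5, 1, 11, 9, 10, 6]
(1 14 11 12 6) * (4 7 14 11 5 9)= (1 11 12 6)(4 7 14 5 9)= [0, 11, 2, 3, 7, 9, 1, 14, 8, 4, 10, 12, 6, 13, 5]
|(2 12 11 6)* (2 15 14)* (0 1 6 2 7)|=|(0 1 6 15 14 7)(2 12 11)|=6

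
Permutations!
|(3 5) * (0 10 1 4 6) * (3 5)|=5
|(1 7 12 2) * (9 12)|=|(1 7 9 12 2)|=5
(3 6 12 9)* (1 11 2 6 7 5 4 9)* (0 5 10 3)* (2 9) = [5, 11, 6, 7, 2, 4, 12, 10, 8, 0, 3, 9, 1] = (0 5 4 2 6 12 1 11 9)(3 7 10)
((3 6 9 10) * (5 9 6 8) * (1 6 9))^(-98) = ((1 6 9 10 3 8 5))^(-98) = (10)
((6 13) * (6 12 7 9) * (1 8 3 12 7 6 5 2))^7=((1 8 3 12 6 13 7 9 5 2))^7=(1 9 6 8 5 13 3 2 7 12)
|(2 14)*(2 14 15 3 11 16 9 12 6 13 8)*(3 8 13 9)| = |(2 15 8)(3 11 16)(6 9 12)| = 3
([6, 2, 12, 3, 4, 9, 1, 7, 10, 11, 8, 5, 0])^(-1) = [12, 6, 1, 3, 4, 11, 0, 7, 10, 5, 8, 9, 2]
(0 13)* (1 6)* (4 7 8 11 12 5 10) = (0 13)(1 6)(4 7 8 11 12 5 10) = [13, 6, 2, 3, 7, 10, 1, 8, 11, 9, 4, 12, 5, 0]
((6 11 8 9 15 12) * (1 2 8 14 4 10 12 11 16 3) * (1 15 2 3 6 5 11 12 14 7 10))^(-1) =((1 3 15 12 5 11 7 10 14 4)(2 8 9)(6 16))^(-1) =(1 4 14 10 7 11 5 12 15 3)(2 9 8)(6 16)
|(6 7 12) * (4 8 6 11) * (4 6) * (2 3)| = 4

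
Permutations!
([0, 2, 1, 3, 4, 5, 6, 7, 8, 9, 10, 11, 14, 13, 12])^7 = [0, 2, 1, 3, 4, 5, 6, 7, 8, 9, 10, 11, 14, 13, 12]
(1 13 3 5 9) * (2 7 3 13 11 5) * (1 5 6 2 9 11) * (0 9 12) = (13)(0 9 5 11 6 2 7 3 12) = [9, 1, 7, 12, 4, 11, 2, 3, 8, 5, 10, 6, 0, 13]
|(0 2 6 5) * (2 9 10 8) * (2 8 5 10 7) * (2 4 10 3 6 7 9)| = |(0 2 7 4 10 5)(3 6)| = 6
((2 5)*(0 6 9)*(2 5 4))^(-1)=(0 9 6)(2 4)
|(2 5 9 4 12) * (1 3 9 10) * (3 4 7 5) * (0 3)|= |(0 3 9 7 5 10 1 4 12 2)|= 10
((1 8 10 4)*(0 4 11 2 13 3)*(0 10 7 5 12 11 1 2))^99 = ((0 4 2 13 3 10 1 8 7 5 12 11))^99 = (0 13 1 5)(2 10 7 11)(3 8 12 4)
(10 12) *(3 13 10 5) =(3 13 10 12 5) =[0, 1, 2, 13, 4, 3, 6, 7, 8, 9, 12, 11, 5, 10]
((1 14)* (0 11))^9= (0 11)(1 14)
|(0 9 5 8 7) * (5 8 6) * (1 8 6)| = 7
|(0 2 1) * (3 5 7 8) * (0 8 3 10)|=|(0 2 1 8 10)(3 5 7)|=15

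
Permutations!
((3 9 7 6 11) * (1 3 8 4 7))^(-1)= ((1 3 9)(4 7 6 11 8))^(-1)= (1 9 3)(4 8 11 6 7)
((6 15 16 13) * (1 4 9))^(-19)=((1 4 9)(6 15 16 13))^(-19)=(1 9 4)(6 15 16 13)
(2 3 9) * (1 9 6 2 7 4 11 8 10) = (1 9 7 4 11 8 10)(2 3 6) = [0, 9, 3, 6, 11, 5, 2, 4, 10, 7, 1, 8]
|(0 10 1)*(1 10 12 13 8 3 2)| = 7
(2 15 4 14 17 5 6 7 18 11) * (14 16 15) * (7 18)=[0, 1, 14, 3, 16, 6, 18, 7, 8, 9, 10, 2, 12, 13, 17, 4, 15, 5, 11]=(2 14 17 5 6 18 11)(4 16 15)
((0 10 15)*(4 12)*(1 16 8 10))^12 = (16)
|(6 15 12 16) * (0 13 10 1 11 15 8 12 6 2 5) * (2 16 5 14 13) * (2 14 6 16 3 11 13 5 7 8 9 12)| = 12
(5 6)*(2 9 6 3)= (2 9 6 5 3)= [0, 1, 9, 2, 4, 3, 5, 7, 8, 6]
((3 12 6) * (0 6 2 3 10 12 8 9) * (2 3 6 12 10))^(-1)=((0 12 3 8 9)(2 6))^(-1)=(0 9 8 3 12)(2 6)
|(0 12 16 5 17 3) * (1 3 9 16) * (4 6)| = 4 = |(0 12 1 3)(4 6)(5 17 9 16)|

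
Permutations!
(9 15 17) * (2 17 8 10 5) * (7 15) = (2 17 9 7 15 8 10 5) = [0, 1, 17, 3, 4, 2, 6, 15, 10, 7, 5, 11, 12, 13, 14, 8, 16, 9]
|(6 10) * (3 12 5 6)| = 5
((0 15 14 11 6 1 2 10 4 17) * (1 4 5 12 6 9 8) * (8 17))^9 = ((0 15 14 11 9 17)(1 2 10 5 12 6 4 8))^9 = (0 11)(1 2 10 5 12 6 4 8)(9 15)(14 17)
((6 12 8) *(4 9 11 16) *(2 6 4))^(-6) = (2 12 4 11)(6 8 9 16)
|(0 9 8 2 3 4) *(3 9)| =3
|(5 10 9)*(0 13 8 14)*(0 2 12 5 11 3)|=11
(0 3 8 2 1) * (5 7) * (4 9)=(0 3 8 2 1)(4 9)(5 7)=[3, 0, 1, 8, 9, 7, 6, 5, 2, 4]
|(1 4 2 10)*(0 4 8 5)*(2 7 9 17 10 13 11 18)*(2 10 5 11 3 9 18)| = |(0 4 7 18 10 1 8 11 2 13 3 9 17 5)| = 14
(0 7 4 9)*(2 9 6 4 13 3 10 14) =[7, 1, 9, 10, 6, 5, 4, 13, 8, 0, 14, 11, 12, 3, 2] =(0 7 13 3 10 14 2 9)(4 6)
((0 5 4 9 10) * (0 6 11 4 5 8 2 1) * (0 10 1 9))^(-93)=((0 8 2 9 1 10 6 11 4))^(-93)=(0 6 9)(1 8 11)(2 4 10)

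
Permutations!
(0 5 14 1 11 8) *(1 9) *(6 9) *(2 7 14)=(0 5 2 7 14 6 9 1 11 8)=[5, 11, 7, 3, 4, 2, 9, 14, 0, 1, 10, 8, 12, 13, 6]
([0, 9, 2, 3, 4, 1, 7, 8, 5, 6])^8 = (1 6 8)(5 9 7)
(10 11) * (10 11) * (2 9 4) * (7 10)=(11)(2 9 4)(7 10)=[0, 1, 9, 3, 2, 5, 6, 10, 8, 4, 7, 11]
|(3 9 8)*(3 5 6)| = 5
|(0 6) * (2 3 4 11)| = |(0 6)(2 3 4 11)| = 4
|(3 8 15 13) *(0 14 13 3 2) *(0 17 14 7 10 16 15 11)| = |(0 7 10 16 15 3 8 11)(2 17 14 13)| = 8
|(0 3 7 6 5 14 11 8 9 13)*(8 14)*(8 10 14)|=11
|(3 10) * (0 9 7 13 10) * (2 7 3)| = 12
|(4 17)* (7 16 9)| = 6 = |(4 17)(7 16 9)|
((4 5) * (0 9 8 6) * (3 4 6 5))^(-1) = (0 6 5 8 9)(3 4)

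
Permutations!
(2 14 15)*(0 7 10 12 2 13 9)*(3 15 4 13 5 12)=[7, 1, 14, 15, 13, 12, 6, 10, 8, 0, 3, 11, 2, 9, 4, 5]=(0 7 10 3 15 5 12 2 14 4 13 9)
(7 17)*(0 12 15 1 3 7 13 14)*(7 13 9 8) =(0 12 15 1 3 13 14)(7 17 9 8) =[12, 3, 2, 13, 4, 5, 6, 17, 7, 8, 10, 11, 15, 14, 0, 1, 16, 9]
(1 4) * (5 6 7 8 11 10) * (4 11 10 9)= (1 11 9 4)(5 6 7 8 10)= [0, 11, 2, 3, 1, 6, 7, 8, 10, 4, 5, 9]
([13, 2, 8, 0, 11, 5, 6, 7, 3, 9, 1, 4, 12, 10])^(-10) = (0 2 13 8 10 3 1)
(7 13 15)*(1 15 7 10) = (1 15 10)(7 13) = [0, 15, 2, 3, 4, 5, 6, 13, 8, 9, 1, 11, 12, 7, 14, 10]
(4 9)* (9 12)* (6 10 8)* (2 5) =[0, 1, 5, 3, 12, 2, 10, 7, 6, 4, 8, 11, 9] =(2 5)(4 12 9)(6 10 8)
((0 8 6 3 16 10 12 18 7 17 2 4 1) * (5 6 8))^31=((0 5 6 3 16 10 12 18 7 17 2 4 1))^31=(0 10 2 6 18 1 16 17 5 12 4 3 7)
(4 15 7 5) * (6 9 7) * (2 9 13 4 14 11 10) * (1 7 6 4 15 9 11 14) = [0, 7, 11, 3, 9, 1, 13, 5, 8, 6, 2, 10, 12, 15, 14, 4] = (1 7 5)(2 11 10)(4 9 6 13 15)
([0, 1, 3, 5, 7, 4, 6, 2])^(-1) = (2 7 4 5 3)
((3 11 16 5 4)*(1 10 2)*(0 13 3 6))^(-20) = ((0 13 3 11 16 5 4 6)(1 10 2))^(-20) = (0 16)(1 10 2)(3 4)(5 13)(6 11)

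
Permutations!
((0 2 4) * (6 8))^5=((0 2 4)(6 8))^5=(0 4 2)(6 8)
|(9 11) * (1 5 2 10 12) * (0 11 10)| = 8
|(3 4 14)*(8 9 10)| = 3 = |(3 4 14)(8 9 10)|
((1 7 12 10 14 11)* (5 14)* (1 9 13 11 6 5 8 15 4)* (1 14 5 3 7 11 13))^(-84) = (3 4 10)(6 15 12)(7 14 8)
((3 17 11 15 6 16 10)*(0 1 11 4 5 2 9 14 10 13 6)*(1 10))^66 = (0 2)(1 17)(3 14)(4 11)(5 15)(9 10)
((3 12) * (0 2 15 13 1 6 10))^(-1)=(0 10 6 1 13 15 2)(3 12)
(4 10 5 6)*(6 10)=(4 6)(5 10)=[0, 1, 2, 3, 6, 10, 4, 7, 8, 9, 5]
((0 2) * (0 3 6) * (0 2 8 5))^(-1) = (0 5 8)(2 6 3)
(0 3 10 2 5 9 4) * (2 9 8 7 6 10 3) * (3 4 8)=(0 2 5 3 4)(6 10 9 8 7)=[2, 1, 5, 4, 0, 3, 10, 6, 7, 8, 9]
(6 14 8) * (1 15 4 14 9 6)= (1 15 4 14 8)(6 9)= [0, 15, 2, 3, 14, 5, 9, 7, 1, 6, 10, 11, 12, 13, 8, 4]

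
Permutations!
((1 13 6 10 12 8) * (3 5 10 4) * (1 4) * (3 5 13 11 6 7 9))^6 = ((1 11 6)(3 13 7 9)(4 5 10 12 8))^6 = (3 7)(4 5 10 12 8)(9 13)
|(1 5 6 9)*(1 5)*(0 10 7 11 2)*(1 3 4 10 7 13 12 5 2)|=13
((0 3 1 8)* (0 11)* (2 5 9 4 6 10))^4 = ((0 3 1 8 11)(2 5 9 4 6 10))^4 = (0 11 8 1 3)(2 6 9)(4 5 10)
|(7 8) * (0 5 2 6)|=4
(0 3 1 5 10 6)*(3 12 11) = [12, 5, 2, 1, 4, 10, 0, 7, 8, 9, 6, 3, 11] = (0 12 11 3 1 5 10 6)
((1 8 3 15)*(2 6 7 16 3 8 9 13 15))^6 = ((1 9 13 15)(2 6 7 16 3))^6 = (1 13)(2 6 7 16 3)(9 15)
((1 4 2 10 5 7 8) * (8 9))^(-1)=(1 8 9 7 5 10 2 4)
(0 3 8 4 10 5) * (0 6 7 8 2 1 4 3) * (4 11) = (1 11 4 10 5 6 7 8 3 2) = [0, 11, 1, 2, 10, 6, 7, 8, 3, 9, 5, 4]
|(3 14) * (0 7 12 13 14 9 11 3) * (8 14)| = |(0 7 12 13 8 14)(3 9 11)| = 6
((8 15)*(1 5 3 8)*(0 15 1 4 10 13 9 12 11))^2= (0 4 13 12)(1 3)(5 8)(9 11 15 10)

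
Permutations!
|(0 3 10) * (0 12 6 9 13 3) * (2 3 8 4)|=|(2 3 10 12 6 9 13 8 4)|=9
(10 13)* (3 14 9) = (3 14 9)(10 13) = [0, 1, 2, 14, 4, 5, 6, 7, 8, 3, 13, 11, 12, 10, 9]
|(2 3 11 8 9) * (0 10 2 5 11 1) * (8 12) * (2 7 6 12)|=12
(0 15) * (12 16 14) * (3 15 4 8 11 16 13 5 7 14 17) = (0 4 8 11 16 17 3 15)(5 7 14 12 13) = [4, 1, 2, 15, 8, 7, 6, 14, 11, 9, 10, 16, 13, 5, 12, 0, 17, 3]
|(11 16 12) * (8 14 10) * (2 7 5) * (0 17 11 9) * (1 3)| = 6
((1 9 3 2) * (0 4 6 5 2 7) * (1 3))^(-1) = (0 7 3 2 5 6 4)(1 9)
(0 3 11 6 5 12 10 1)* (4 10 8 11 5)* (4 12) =(0 3 5 4 10 1)(6 12 8 11) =[3, 0, 2, 5, 10, 4, 12, 7, 11, 9, 1, 6, 8]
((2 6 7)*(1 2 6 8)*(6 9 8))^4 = ((1 2 6 7 9 8))^4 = (1 9 6)(2 8 7)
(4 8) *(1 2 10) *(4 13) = (1 2 10)(4 8 13) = [0, 2, 10, 3, 8, 5, 6, 7, 13, 9, 1, 11, 12, 4]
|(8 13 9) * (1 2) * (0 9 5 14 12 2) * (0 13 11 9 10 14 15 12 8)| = |(0 10 14 8 11 9)(1 13 5 15 12 2)| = 6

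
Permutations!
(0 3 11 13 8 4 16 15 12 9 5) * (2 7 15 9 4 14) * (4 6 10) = (0 3 11 13 8 14 2 7 15 12 6 10 4 16 9 5) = [3, 1, 7, 11, 16, 0, 10, 15, 14, 5, 4, 13, 6, 8, 2, 12, 9]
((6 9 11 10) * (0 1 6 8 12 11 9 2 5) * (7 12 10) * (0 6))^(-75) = (12)(0 1)(8 10)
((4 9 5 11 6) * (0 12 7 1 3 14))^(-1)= ((0 12 7 1 3 14)(4 9 5 11 6))^(-1)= (0 14 3 1 7 12)(4 6 11 5 9)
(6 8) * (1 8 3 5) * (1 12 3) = (1 8 6)(3 5 12) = [0, 8, 2, 5, 4, 12, 1, 7, 6, 9, 10, 11, 3]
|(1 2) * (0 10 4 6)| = 4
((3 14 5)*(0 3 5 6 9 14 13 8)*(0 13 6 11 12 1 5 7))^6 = (0 12 6 5 14)(1 9 7 11 3) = ((0 3 6 9 14 11 12 1 5 7)(8 13))^6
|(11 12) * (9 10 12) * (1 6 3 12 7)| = 8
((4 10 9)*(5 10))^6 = (4 10)(5 9)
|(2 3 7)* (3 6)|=4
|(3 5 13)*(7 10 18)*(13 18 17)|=|(3 5 18 7 10 17 13)|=7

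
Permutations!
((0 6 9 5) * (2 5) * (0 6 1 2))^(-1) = ((0 1 2 5 6 9))^(-1) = (0 9 6 5 2 1)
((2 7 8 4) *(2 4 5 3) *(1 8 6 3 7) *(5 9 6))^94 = ((1 8 9 6 3 2)(5 7))^94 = (1 3 9)(2 6 8)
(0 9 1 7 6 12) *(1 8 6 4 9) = (0 1 7 4 9 8 6 12) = [1, 7, 2, 3, 9, 5, 12, 4, 6, 8, 10, 11, 0]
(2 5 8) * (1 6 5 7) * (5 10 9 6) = (1 5 8 2 7)(6 10 9) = [0, 5, 7, 3, 4, 8, 10, 1, 2, 6, 9]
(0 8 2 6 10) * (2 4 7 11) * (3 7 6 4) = (0 8 3 7 11 2 4 6 10) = [8, 1, 4, 7, 6, 5, 10, 11, 3, 9, 0, 2]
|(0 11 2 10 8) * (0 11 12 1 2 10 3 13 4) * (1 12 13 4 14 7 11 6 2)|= 11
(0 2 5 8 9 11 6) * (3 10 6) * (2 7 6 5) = [7, 1, 2, 10, 4, 8, 0, 6, 9, 11, 5, 3] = (0 7 6)(3 10 5 8 9 11)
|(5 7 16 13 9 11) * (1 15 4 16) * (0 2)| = 18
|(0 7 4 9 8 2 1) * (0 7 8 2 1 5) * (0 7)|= |(0 8 1)(2 5 7 4 9)|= 15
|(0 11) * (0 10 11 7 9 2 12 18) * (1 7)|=14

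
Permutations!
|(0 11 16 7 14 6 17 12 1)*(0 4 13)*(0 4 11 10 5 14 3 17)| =70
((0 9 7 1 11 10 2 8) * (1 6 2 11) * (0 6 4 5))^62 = (11)(0 7 5 9 4)(2 6 8)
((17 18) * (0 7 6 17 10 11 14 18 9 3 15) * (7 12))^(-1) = (0 15 3 9 17 6 7 12)(10 18 14 11)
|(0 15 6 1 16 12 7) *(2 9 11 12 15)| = 12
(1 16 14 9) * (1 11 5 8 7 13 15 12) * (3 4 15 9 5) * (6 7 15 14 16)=[0, 6, 2, 4, 14, 8, 7, 13, 15, 11, 10, 3, 1, 9, 5, 12, 16]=(16)(1 6 7 13 9 11 3 4 14 5 8 15 12)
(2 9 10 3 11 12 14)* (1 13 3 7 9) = (1 13 3 11 12 14 2)(7 9 10) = [0, 13, 1, 11, 4, 5, 6, 9, 8, 10, 7, 12, 14, 3, 2]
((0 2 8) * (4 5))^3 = (8)(4 5)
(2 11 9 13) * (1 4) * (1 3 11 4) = (2 4 3 11 9 13) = [0, 1, 4, 11, 3, 5, 6, 7, 8, 13, 10, 9, 12, 2]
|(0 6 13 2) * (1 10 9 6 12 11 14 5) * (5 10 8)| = 9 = |(0 12 11 14 10 9 6 13 2)(1 8 5)|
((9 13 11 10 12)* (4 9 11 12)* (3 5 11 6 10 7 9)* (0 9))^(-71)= (0 4 9 3 13 5 12 11 6 7 10)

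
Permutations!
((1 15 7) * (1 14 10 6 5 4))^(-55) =((1 15 7 14 10 6 5 4))^(-55) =(1 15 7 14 10 6 5 4)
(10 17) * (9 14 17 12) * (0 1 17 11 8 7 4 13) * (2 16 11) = [1, 17, 16, 3, 13, 5, 6, 4, 7, 14, 12, 8, 9, 0, 2, 15, 11, 10] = (0 1 17 10 12 9 14 2 16 11 8 7 4 13)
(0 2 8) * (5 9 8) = (0 2 5 9 8) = [2, 1, 5, 3, 4, 9, 6, 7, 0, 8]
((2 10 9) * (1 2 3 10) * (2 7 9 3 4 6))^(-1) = ((1 7 9 4 6 2)(3 10))^(-1) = (1 2 6 4 9 7)(3 10)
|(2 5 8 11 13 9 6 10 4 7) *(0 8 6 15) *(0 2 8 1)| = 22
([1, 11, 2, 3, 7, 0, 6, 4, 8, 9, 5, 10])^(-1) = [5, 0, 2, 3, 7, 10, 6, 4, 8, 9, 11, 1]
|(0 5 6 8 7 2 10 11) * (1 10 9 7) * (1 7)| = |(0 5 6 8 7 2 9 1 10 11)| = 10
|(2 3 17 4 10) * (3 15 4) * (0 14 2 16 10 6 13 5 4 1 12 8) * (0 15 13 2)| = 20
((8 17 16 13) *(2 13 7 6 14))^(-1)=((2 13 8 17 16 7 6 14))^(-1)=(2 14 6 7 16 17 8 13)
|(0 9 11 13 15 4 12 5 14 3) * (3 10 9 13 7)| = |(0 13 15 4 12 5 14 10 9 11 7 3)| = 12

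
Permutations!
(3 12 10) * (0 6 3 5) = (0 6 3 12 10 5) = [6, 1, 2, 12, 4, 0, 3, 7, 8, 9, 5, 11, 10]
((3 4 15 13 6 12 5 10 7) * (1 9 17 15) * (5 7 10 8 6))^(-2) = ((1 9 17 15 13 5 8 6 12 7 3 4))^(-2) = (1 3 12 8 13 17)(4 7 6 5 15 9)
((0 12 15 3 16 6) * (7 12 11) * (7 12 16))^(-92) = ((0 11 12 15 3 7 16 6))^(-92) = (0 3)(6 15)(7 11)(12 16)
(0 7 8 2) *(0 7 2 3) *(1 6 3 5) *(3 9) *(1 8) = (0 2 7 1 6 9 3)(5 8) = [2, 6, 7, 0, 4, 8, 9, 1, 5, 3]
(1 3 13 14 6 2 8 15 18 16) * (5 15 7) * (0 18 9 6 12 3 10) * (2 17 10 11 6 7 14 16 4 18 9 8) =(0 9 7 5 15 8 14 12 3 13 16 1 11 6 17 10)(4 18) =[9, 11, 2, 13, 18, 15, 17, 5, 14, 7, 0, 6, 3, 16, 12, 8, 1, 10, 4]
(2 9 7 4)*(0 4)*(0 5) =(0 4 2 9 7 5) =[4, 1, 9, 3, 2, 0, 6, 5, 8, 7]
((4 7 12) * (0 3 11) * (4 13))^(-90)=(4 12)(7 13)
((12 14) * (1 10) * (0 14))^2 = (0 12 14)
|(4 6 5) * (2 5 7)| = 5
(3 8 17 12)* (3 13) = (3 8 17 12 13) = [0, 1, 2, 8, 4, 5, 6, 7, 17, 9, 10, 11, 13, 3, 14, 15, 16, 12]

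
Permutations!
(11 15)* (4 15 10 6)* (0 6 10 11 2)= (0 6 4 15 2)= [6, 1, 0, 3, 15, 5, 4, 7, 8, 9, 10, 11, 12, 13, 14, 2]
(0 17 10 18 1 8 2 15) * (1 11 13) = [17, 8, 15, 3, 4, 5, 6, 7, 2, 9, 18, 13, 12, 1, 14, 0, 16, 10, 11] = (0 17 10 18 11 13 1 8 2 15)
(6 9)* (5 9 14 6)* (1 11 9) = (1 11 9 5)(6 14) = [0, 11, 2, 3, 4, 1, 14, 7, 8, 5, 10, 9, 12, 13, 6]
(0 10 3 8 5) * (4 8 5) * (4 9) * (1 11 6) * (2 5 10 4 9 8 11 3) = (0 4 11 6 1 3 10 2 5) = [4, 3, 5, 10, 11, 0, 1, 7, 8, 9, 2, 6]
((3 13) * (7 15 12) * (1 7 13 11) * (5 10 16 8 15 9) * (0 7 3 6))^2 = ((0 7 9 5 10 16 8 15 12 13 6)(1 3 11))^2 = (0 9 10 8 12 6 7 5 16 15 13)(1 11 3)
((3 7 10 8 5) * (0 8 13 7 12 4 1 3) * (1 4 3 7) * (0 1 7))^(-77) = ((0 8 5 1)(3 12)(7 10 13))^(-77) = (0 1 5 8)(3 12)(7 10 13)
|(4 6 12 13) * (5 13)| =5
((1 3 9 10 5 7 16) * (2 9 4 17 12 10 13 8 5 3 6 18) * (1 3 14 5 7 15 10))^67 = (1 18 9 8 16 4 12 6 2 13 7 3 17)(5 14 10 15)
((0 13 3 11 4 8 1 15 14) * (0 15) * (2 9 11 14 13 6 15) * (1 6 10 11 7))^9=(0 14 8 1 3 4 7 13 11 9 15 10 2 6)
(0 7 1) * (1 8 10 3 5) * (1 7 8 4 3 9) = (0 8 10 9 1)(3 5 7 4) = [8, 0, 2, 5, 3, 7, 6, 4, 10, 1, 9]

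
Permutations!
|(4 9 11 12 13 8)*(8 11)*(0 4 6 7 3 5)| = 24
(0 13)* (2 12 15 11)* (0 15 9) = [13, 1, 12, 3, 4, 5, 6, 7, 8, 0, 10, 2, 9, 15, 14, 11] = (0 13 15 11 2 12 9)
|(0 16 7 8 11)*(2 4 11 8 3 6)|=|(0 16 7 3 6 2 4 11)|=8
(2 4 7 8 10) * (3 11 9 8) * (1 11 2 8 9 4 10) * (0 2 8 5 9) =(0 2 10 5 9)(1 11 4 7 3 8) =[2, 11, 10, 8, 7, 9, 6, 3, 1, 0, 5, 4]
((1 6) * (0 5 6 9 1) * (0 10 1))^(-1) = ((0 5 6 10 1 9))^(-1) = (0 9 1 10 6 5)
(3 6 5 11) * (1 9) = (1 9)(3 6 5 11) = [0, 9, 2, 6, 4, 11, 5, 7, 8, 1, 10, 3]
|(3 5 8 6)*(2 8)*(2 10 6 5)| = 6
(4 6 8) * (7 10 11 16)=[0, 1, 2, 3, 6, 5, 8, 10, 4, 9, 11, 16, 12, 13, 14, 15, 7]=(4 6 8)(7 10 11 16)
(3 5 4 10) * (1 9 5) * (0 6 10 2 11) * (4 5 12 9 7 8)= (0 6 10 3 1 7 8 4 2 11)(9 12)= [6, 7, 11, 1, 2, 5, 10, 8, 4, 12, 3, 0, 9]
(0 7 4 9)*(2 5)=(0 7 4 9)(2 5)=[7, 1, 5, 3, 9, 2, 6, 4, 8, 0]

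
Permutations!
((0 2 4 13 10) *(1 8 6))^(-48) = (0 4 10 2 13)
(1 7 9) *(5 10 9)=(1 7 5 10 9)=[0, 7, 2, 3, 4, 10, 6, 5, 8, 1, 9]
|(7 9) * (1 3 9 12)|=|(1 3 9 7 12)|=5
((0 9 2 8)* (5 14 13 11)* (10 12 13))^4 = (5 13 10)(11 12 14)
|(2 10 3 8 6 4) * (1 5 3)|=|(1 5 3 8 6 4 2 10)|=8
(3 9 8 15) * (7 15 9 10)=(3 10 7 15)(8 9)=[0, 1, 2, 10, 4, 5, 6, 15, 9, 8, 7, 11, 12, 13, 14, 3]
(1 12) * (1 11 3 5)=(1 12 11 3 5)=[0, 12, 2, 5, 4, 1, 6, 7, 8, 9, 10, 3, 11]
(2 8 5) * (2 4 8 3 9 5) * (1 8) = (1 8 2 3 9 5 4) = [0, 8, 3, 9, 1, 4, 6, 7, 2, 5]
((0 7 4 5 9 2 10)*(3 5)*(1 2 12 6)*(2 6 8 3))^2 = ((0 7 4 2 10)(1 6)(3 5 9 12 8))^2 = (0 4 10 7 2)(3 9 8 5 12)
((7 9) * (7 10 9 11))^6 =(11)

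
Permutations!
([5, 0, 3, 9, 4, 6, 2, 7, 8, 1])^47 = [9, 3, 5, 6, 4, 1, 0, 7, 8, 2]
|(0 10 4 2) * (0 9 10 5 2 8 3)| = 8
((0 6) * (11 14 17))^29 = (0 6)(11 17 14)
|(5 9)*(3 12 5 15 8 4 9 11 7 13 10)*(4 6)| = 35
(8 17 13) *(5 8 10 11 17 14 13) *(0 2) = (0 2)(5 8 14 13 10 11 17) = [2, 1, 0, 3, 4, 8, 6, 7, 14, 9, 11, 17, 12, 10, 13, 15, 16, 5]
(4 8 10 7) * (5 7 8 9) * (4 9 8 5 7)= (4 8 10 5)(7 9)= [0, 1, 2, 3, 8, 4, 6, 9, 10, 7, 5]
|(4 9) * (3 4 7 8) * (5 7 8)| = |(3 4 9 8)(5 7)| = 4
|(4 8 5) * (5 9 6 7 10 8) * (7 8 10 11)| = 6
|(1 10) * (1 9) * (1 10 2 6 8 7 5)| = 6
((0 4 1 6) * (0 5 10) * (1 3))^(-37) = (0 5 1 4 10 6 3)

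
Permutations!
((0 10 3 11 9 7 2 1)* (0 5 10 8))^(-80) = ((0 8)(1 5 10 3 11 9 7 2))^(-80) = (11)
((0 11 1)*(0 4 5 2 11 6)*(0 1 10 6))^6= (1 6 10 11 2 5 4)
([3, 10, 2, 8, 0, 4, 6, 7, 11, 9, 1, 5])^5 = (0 4 5 11 8 3)(1 10)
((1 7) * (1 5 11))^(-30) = (1 5)(7 11)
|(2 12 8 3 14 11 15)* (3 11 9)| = 15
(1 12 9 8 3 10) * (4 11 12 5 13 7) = (1 5 13 7 4 11 12 9 8 3 10) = [0, 5, 2, 10, 11, 13, 6, 4, 3, 8, 1, 12, 9, 7]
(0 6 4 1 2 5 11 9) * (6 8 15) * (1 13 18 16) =(0 8 15 6 4 13 18 16 1 2 5 11 9) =[8, 2, 5, 3, 13, 11, 4, 7, 15, 0, 10, 9, 12, 18, 14, 6, 1, 17, 16]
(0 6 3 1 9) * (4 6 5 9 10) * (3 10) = [5, 3, 2, 1, 6, 9, 10, 7, 8, 0, 4] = (0 5 9)(1 3)(4 6 10)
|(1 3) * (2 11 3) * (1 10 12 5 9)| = 8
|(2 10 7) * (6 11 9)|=|(2 10 7)(6 11 9)|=3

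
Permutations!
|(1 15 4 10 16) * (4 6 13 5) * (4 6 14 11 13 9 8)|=12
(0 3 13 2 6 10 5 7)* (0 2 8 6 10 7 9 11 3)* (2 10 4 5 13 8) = (2 4 5 9 11 3 8 6 7 10 13) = [0, 1, 4, 8, 5, 9, 7, 10, 6, 11, 13, 3, 12, 2]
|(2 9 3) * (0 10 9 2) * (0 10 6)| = |(0 6)(3 10 9)| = 6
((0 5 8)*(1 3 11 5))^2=((0 1 3 11 5 8))^2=(0 3 5)(1 11 8)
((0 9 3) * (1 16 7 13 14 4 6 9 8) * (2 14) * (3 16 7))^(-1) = (0 3 16 9 6 4 14 2 13 7 1 8)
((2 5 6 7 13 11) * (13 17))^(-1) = ((2 5 6 7 17 13 11))^(-1) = (2 11 13 17 7 6 5)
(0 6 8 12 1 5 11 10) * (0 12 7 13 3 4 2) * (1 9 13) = (0 6 8 7 1 5 11 10 12 9 13 3 4 2) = [6, 5, 0, 4, 2, 11, 8, 1, 7, 13, 12, 10, 9, 3]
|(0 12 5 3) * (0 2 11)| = 6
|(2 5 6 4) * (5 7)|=|(2 7 5 6 4)|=5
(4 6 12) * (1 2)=[0, 2, 1, 3, 6, 5, 12, 7, 8, 9, 10, 11, 4]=(1 2)(4 6 12)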